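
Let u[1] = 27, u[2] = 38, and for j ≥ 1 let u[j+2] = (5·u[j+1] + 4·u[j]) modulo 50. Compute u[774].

Listing terms: u[1] = 27,  u[2] = 38,  u[3] = 48,  u[4] = 42,  u[5] = 2,  u[6] = 28,  u[7] = 48,  u[8] = 2,  u[9] = 2,  u[10] = 18,  u[11] = 48,  u[12] = 12,  u[13] = 2,  u[14] = 8,  u[15] = 48,  u[16] = 22,  u[17] = 2,  u[18] = 48,  u[19] = 48,  u[20] = 32,  u[21] = 2,  u[22] = 38,  u[23] = 48.
Since (u[22], u[23]) = (u[2], u[3]) = (38, 48) (two consecutive terms determine the rest), the sequence is eventually periodic: after a pre-period of length 1 it cycles with period 20.
For j ≥ 2, u[j] depends only on (j - 2) mod 20. (774 - 2) mod 20 = 12, so u[774] = u[14] = 8.

8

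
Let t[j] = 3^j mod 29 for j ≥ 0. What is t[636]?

Listing terms: t[0] = 1,  t[1] = 3,  t[2] = 9,  t[3] = 27,  t[4] = 23,  t[5] = 11,  t[6] = 4,  t[7] = 12,  t[8] = 7,  t[9] = 21,  t[10] = 5,  t[11] = 15,  t[12] = 16,  t[13] = 19,  t[14] = 28,  t[15] = 26,  t[16] = 20,  t[17] = 2,  t[18] = 6,  t[19] = 18,  t[20] = 25,  t[21] = 17,  t[22] = 22,  t[23] = 8,  t[24] = 24,  t[25] = 14,  t[26] = 13,  t[27] = 10,  t[28] = 1.
The sequence repeats with period 28.
So t[636] = t[0 + ((636-0) mod 28)] = t[20] = 25.

25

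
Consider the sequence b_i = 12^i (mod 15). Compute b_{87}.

Computing terms: b_0 = 1; b_1 = 12; b_2 = 9; b_3 = 3; b_4 = 6; b_5 = 12.
Since b_5 = b_1 = 12, the sequence is eventually periodic: after a pre-period of length 1 it cycles with period 4.
For i ≥ 1, b_i depends only on (i - 1) mod 4. (87 - 1) mod 4 = 2, so b_{87} = b_3 = 3.

3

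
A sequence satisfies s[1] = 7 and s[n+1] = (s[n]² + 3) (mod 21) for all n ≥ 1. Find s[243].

Listing terms: s[1] = 7, s[2] = 10, s[3] = 19, s[4] = 7.
The sequence repeats with period 3.
(243 - 1) mod 3 = 2, so s[243] = s[3] = 19.

19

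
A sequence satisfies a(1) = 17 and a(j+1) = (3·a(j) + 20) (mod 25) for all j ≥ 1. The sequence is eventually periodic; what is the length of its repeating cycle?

20

Listing terms: a(1) = 17,  a(2) = 21,  a(3) = 8,  a(4) = 19,  a(5) = 2,  a(6) = 1,  a(7) = 23,  a(8) = 14,  a(9) = 12,  a(10) = 6,  a(11) = 13,  a(12) = 9,  a(13) = 22,  a(14) = 11,  a(15) = 3,  a(16) = 4,  a(17) = 7,  a(18) = 16,  a(19) = 18,  a(20) = 24,  a(21) = 17.
Since a(21) = a(1) = 17, the sequence is periodic with period 20.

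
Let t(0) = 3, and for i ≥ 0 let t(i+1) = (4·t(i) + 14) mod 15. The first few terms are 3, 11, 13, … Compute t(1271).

1

t(0) = 3; t(1) = 11; t(2) = 13; t(3) = 6; t(4) = 8; t(5) = 1; t(6) = 3.
Since t(6) = t(0) = 3, the sequence is periodic with period 6.
(1271 - 0) mod 6 = 5, so t(1271) = t(5) = 1.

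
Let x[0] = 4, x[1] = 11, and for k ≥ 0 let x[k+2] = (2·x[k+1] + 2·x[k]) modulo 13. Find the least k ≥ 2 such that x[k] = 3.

Computing terms: x[0] = 4, x[1] = 11, x[2] = 4, x[3] = 4, x[4] = 3, x[5] = 1, x[6] = 8, x[7] = 5, x[8] = 0, x[9] = 10, x[10] = 7, x[11] = 8, x[12] = 4, x[13] = 11.
Since (x[12], x[13]) = (x[0], x[1]) = (4, 11) (two consecutive terms determine the rest), the sequence is periodic with period 12.
The value 3 first appears (with k ≥ 2) at x[4].

4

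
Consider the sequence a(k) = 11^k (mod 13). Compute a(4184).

9

Listing terms: a(1) = 11, a(2) = 4, a(3) = 5, a(4) = 3, a(5) = 7, a(6) = 12, a(7) = 2, a(8) = 9, a(9) = 8, a(10) = 10, a(11) = 6, a(12) = 1, a(13) = 11.
Since a(13) = a(1) = 11, the sequence is periodic with period 12.
(4184 - 1) mod 12 = 7, so a(4184) = a(8) = 9.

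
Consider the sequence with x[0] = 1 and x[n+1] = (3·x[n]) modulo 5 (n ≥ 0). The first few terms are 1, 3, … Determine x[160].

1

x[0] = 1,  x[1] = 3,  x[2] = 4,  x[3] = 2,  x[4] = 1.
The sequence repeats with period 4.
(160 - 0) mod 4 = 0, so x[160] = x[0] = 1.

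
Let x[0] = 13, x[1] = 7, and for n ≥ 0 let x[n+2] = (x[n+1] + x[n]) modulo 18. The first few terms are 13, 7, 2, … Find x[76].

Computing terms: x[0] = 13, x[1] = 7, x[2] = 2, x[3] = 9, x[4] = 11, x[5] = 2, x[6] = 13, x[7] = 15, x[8] = 10, x[9] = 7, x[10] = 17, x[11] = 6, x[12] = 5, x[13] = 11, x[14] = 16, x[15] = 9, x[16] = 7, x[17] = 16, x[18] = 5, x[19] = 3, x[20] = 8, x[21] = 11, x[22] = 1, x[23] = 12, x[24] = 13, x[25] = 7.
Since (x[24], x[25]) = (x[0], x[1]) = (13, 7) (two consecutive terms determine the rest), the sequence is periodic with period 24.
So x[76] = x[0 + ((76-0) mod 24)] = x[4] = 11.

11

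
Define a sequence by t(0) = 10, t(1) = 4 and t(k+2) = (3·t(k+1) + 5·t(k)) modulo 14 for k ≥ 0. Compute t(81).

Computing terms: t(0) = 10,  t(1) = 4,  t(2) = 6,  t(3) = 10,  t(4) = 4.
Since (t(3), t(4)) = (t(0), t(1)) = (10, 4) (two consecutive terms determine the rest), the sequence is periodic with period 3.
(81 - 0) mod 3 = 0, so t(81) = t(0) = 10.

10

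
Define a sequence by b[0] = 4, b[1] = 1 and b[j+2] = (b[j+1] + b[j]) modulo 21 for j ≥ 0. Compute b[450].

5

Computing terms: b[0] = 4, b[1] = 1, b[2] = 5, b[3] = 6, b[4] = 11, b[5] = 17, b[6] = 7, b[7] = 3, b[8] = 10, b[9] = 13, b[10] = 2, b[11] = 15, b[12] = 17, b[13] = 11, b[14] = 7, b[15] = 18, b[16] = 4, b[17] = 1.
The sequence repeats with period 16.
(450 - 0) mod 16 = 2, so b[450] = b[2] = 5.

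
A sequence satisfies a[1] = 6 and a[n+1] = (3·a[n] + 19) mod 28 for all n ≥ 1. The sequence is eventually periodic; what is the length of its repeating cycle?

Listing terms: a[1] = 6; a[2] = 9; a[3] = 18; a[4] = 17; a[5] = 14; a[6] = 5; a[7] = 6.
Since a[7] = a[1] = 6, the sequence is periodic with period 6.

6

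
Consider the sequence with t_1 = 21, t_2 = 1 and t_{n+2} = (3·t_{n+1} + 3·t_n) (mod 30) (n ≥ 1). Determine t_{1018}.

t_1 = 21; t_2 = 1; t_3 = 6; t_4 = 21; t_5 = 21; t_6 = 6; t_7 = 21.
Since (t_6, t_7) = (t_3, t_4) = (6, 21) (two consecutive terms determine the rest), the sequence is eventually periodic: after a pre-period of length 2 it cycles with period 3.
For n ≥ 3, t_n depends only on (n - 3) mod 3. (1018 - 3) mod 3 = 1, so t_{1018} = t_4 = 21.

21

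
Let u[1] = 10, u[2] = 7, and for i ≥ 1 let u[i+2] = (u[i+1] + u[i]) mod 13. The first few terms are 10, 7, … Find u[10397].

Computing terms: u[1] = 10,  u[2] = 7,  u[3] = 4,  u[4] = 11,  u[5] = 2,  u[6] = 0,  u[7] = 2,  u[8] = 2,  u[9] = 4,  u[10] = 6,  u[11] = 10,  u[12] = 3,  u[13] = 0,  u[14] = 3,  u[15] = 3,  u[16] = 6,  u[17] = 9,  u[18] = 2,  u[19] = 11,  u[20] = 0,  u[21] = 11,  u[22] = 11,  u[23] = 9,  u[24] = 7,  u[25] = 3,  u[26] = 10,  u[27] = 0,  u[28] = 10,  u[29] = 10,  u[30] = 7.
Since (u[29], u[30]) = (u[1], u[2]) = (10, 7) (two consecutive terms determine the rest), the sequence is periodic with period 28.
So u[10397] = u[1 + ((10397-1) mod 28)] = u[9] = 4.

4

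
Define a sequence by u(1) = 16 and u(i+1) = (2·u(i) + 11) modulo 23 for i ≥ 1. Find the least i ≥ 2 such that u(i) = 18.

Computing terms: u(1) = 16; u(2) = 20; u(3) = 5; u(4) = 21; u(5) = 7; u(6) = 2; u(7) = 15; u(8) = 18; u(9) = 1; u(10) = 13; u(11) = 14; u(12) = 16.
Since u(12) = u(1) = 16, the sequence is periodic with period 11.
The value 18 first appears (with i ≥ 2) at u(8).

8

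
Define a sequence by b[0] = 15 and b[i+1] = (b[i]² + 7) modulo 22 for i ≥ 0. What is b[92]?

b[0] = 15; b[1] = 12; b[2] = 19; b[3] = 16; b[4] = 21; b[5] = 8; b[6] = 5; b[7] = 10; b[8] = 19.
Since b[8] = b[2] = 19, the sequence is eventually periodic: after a pre-period of length 2 it cycles with period 6.
For i ≥ 2, b[i] depends only on (i - 2) mod 6. (92 - 2) mod 6 = 0, so b[92] = b[2] = 19.

19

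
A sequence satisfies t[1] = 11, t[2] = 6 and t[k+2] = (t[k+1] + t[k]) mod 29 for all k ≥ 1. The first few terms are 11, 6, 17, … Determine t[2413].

We have t[1] = 11, t[2] = 6, t[3] = 17, t[4] = 23, t[5] = 11, t[6] = 5, t[7] = 16, t[8] = 21, t[9] = 8, t[10] = 0, t[11] = 8, t[12] = 8, t[13] = 16, t[14] = 24, t[15] = 11, t[16] = 6.
The sequence repeats with period 14.
(2413 - 1) mod 14 = 4, so t[2413] = t[5] = 11.

11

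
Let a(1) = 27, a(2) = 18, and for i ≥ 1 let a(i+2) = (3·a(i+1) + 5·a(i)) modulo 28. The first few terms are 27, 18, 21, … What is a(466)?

Listing terms: a(1) = 27, a(2) = 18, a(3) = 21, a(4) = 13, a(5) = 4, a(6) = 21, a(7) = 27, a(8) = 18.
Since (a(7), a(8)) = (a(1), a(2)) = (27, 18) (two consecutive terms determine the rest), the sequence is periodic with period 6.
So a(466) = a(1 + ((466-1) mod 6)) = a(4) = 13.

13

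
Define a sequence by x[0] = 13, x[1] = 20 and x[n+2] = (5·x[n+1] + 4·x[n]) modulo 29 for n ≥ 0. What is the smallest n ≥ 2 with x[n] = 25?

Listing terms: x[0] = 13; x[1] = 20; x[2] = 7; x[3] = 28; x[4] = 23; x[5] = 24; x[6] = 9; x[7] = 25; x[8] = 16; x[9] = 6; x[10] = 7; x[11] = 1; x[12] = 4; x[13] = 24; x[14] = 20; x[15] = 22; x[16] = 16; x[17] = 23; x[18] = 5; x[19] = 1; x[20] = 25; x[21] = 13; x[22] = 20.
Since (x[21], x[22]) = (x[0], x[1]) = (13, 20) (two consecutive terms determine the rest), the sequence is periodic with period 21.
The value 25 first appears (with n ≥ 2) at x[7].

7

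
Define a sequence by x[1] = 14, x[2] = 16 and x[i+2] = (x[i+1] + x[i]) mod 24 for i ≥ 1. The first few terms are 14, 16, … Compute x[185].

20

Computing terms: x[1] = 14,  x[2] = 16,  x[3] = 6,  x[4] = 22,  x[5] = 4,  x[6] = 2,  x[7] = 6,  x[8] = 8,  x[9] = 14,  x[10] = 22,  x[11] = 12,  x[12] = 10,  x[13] = 22,  x[14] = 8,  x[15] = 6,  x[16] = 14,  x[17] = 20,  x[18] = 10,  x[19] = 6,  x[20] = 16,  x[21] = 22,  x[22] = 14,  x[23] = 12,  x[24] = 2,  x[25] = 14,  x[26] = 16.
The sequence repeats with period 24.
(185 - 1) mod 24 = 16, so x[185] = x[17] = 20.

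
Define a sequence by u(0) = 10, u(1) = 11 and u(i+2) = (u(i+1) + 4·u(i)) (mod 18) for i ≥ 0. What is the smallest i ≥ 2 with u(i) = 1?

7

u(0) = 10, u(1) = 11, u(2) = 15, u(3) = 5, u(4) = 11, u(5) = 13, u(6) = 3, u(7) = 1, u(8) = 13, u(9) = 17, u(10) = 15, u(11) = 11, u(12) = 17, u(13) = 7, u(14) = 3, u(15) = 13, u(16) = 7, u(17) = 5, u(18) = 15, u(19) = 17, u(20) = 5, u(21) = 1, u(22) = 3, u(23) = 7, u(24) = 1, u(25) = 11, u(26) = 15.
Since (u(25), u(26)) = (u(1), u(2)) = (11, 15) (two consecutive terms determine the rest), the sequence is eventually periodic: after a pre-period of length 1 it cycles with period 24.
The value 1 first appears (with i ≥ 2) at u(7).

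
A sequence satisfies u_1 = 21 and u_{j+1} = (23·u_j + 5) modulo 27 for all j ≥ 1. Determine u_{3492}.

23

Listing terms: u_1 = 21,  u_2 = 2,  u_3 = 24,  u_4 = 17,  u_5 = 18,  u_6 = 14,  u_7 = 3,  u_8 = 20,  u_9 = 6,  u_{10} = 8,  u_{11} = 0,  u_{12} = 5,  u_{13} = 12,  u_{14} = 11,  u_{15} = 15,  u_{16} = 26,  u_{17} = 9,  u_{18} = 23,  u_{19} = 21.
The sequence repeats with period 18.
(3492 - 1) mod 18 = 17, so u_{3492} = u_{18} = 23.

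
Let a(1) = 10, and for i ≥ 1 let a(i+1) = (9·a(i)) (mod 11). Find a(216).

Computing terms: a(1) = 10,  a(2) = 2,  a(3) = 7,  a(4) = 8,  a(5) = 6,  a(6) = 10.
Since a(6) = a(1) = 10, the sequence is periodic with period 5.
(216 - 1) mod 5 = 0, so a(216) = a(1) = 10.

10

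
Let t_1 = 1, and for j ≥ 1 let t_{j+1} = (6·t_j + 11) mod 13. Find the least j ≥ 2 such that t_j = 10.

Computing terms: t_1 = 1, t_2 = 4, t_3 = 9, t_4 = 0, t_5 = 11, t_6 = 12, t_7 = 5, t_8 = 2, t_9 = 10, t_{10} = 6, t_{11} = 8, t_{12} = 7, t_{13} = 1.
Since t_{13} = t_1 = 1, the sequence is periodic with period 12.
The value 10 first appears (with j ≥ 2) at t_9.

9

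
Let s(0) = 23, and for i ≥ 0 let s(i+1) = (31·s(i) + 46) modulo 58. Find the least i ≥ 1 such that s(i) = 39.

s(0) = 23,  s(1) = 5,  s(2) = 27,  s(3) = 13,  s(4) = 43,  s(5) = 45,  s(6) = 49,  s(7) = 57,  s(8) = 15,  s(9) = 47,  s(10) = 53,  s(11) = 7,  s(12) = 31,  s(13) = 21,  s(14) = 1,  s(15) = 19,  s(16) = 55,  s(17) = 11,  s(18) = 39,  s(19) = 37,  s(20) = 33,  s(21) = 25,  s(22) = 9,  s(23) = 35,  s(24) = 29,  s(25) = 17,  s(26) = 51,  s(27) = 3,  s(28) = 23.
The sequence repeats with period 28.
The value 39 first appears (with i ≥ 1) at s(18).

18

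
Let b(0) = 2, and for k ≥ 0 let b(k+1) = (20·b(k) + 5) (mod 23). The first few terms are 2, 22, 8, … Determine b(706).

8

b(0) = 2, b(1) = 22, b(2) = 8, b(3) = 4, b(4) = 16, b(5) = 3, b(6) = 19, b(7) = 17, b(8) = 0, b(9) = 5, b(10) = 13, b(11) = 12, b(12) = 15, b(13) = 6, b(14) = 10, b(15) = 21, b(16) = 11, b(17) = 18, b(18) = 20, b(19) = 14, b(20) = 9, b(21) = 1, b(22) = 2.
The sequence repeats with period 22.
So b(706) = b(0 + ((706-0) mod 22)) = b(2) = 8.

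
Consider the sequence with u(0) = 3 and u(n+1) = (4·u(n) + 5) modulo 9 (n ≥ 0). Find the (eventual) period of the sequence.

u(0) = 3, u(1) = 8, u(2) = 1, u(3) = 0, u(4) = 5, u(5) = 7, u(6) = 6, u(7) = 2, u(8) = 4, u(9) = 3.
Since u(9) = u(0) = 3, the sequence is periodic with period 9.

9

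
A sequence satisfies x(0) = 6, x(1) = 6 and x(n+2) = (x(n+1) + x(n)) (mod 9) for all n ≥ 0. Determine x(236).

3

Computing terms: x(0) = 6, x(1) = 6, x(2) = 3, x(3) = 0, x(4) = 3, x(5) = 3, x(6) = 6, x(7) = 0, x(8) = 6, x(9) = 6.
Since (x(8), x(9)) = (x(0), x(1)) = (6, 6) (two consecutive terms determine the rest), the sequence is periodic with period 8.
So x(236) = x(0 + ((236-0) mod 8)) = x(4) = 3.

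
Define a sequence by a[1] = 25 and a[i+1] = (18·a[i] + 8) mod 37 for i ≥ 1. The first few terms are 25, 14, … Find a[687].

Computing terms: a[1] = 25; a[2] = 14; a[3] = 1; a[4] = 26; a[5] = 32; a[6] = 29; a[7] = 12; a[8] = 2; a[9] = 7; a[10] = 23; a[11] = 15; a[12] = 19; a[13] = 17; a[14] = 18; a[15] = 36; a[16] = 27; a[17] = 13; a[18] = 20; a[19] = 35; a[20] = 9; a[21] = 22; a[22] = 34; a[23] = 28; a[24] = 31; a[25] = 11; a[26] = 21; a[27] = 16; a[28] = 0; a[29] = 8; a[30] = 4; a[31] = 6; a[32] = 5; a[33] = 24; a[34] = 33; a[35] = 10; a[36] = 3; a[37] = 25.
Since a[37] = a[1] = 25, the sequence is periodic with period 36.
So a[687] = a[1 + ((687-1) mod 36)] = a[3] = 1.

1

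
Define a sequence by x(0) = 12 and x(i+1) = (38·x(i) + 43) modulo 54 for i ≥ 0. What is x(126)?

39

Computing terms: x(0) = 12; x(1) = 13; x(2) = 51; x(3) = 37; x(4) = 45; x(5) = 25; x(6) = 21; x(7) = 31; x(8) = 33; x(9) = 1; x(10) = 27; x(11) = 43; x(12) = 3; x(13) = 49; x(14) = 15; x(15) = 19; x(16) = 9; x(17) = 7; x(18) = 39; x(19) = 13.
Since x(19) = x(1) = 13, the sequence is eventually periodic: after a pre-period of length 1 it cycles with period 18.
For i ≥ 1, x(i) depends only on (i - 1) mod 18. (126 - 1) mod 18 = 17, so x(126) = x(18) = 39.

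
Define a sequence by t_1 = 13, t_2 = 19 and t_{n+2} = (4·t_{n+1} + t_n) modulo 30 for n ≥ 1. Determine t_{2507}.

We have t_1 = 13,  t_2 = 19,  t_3 = 29,  t_4 = 15,  t_5 = 29,  t_6 = 11,  t_7 = 13,  t_8 = 3,  t_9 = 25,  t_{10} = 13,  t_{11} = 17,  t_{12} = 21,  t_{13} = 11,  t_{14} = 5,  t_{15} = 1,  t_{16} = 9,  t_{17} = 7,  t_{18} = 7,  t_{19} = 5,  t_{20} = 27,  t_{21} = 23,  t_{22} = 29,  t_{23} = 19,  t_{24} = 15,  t_{25} = 19,  t_{26} = 1,  t_{27} = 23,  t_{28} = 3,  t_{29} = 5,  t_{30} = 23,  t_{31} = 7,  t_{32} = 21,  t_{33} = 1,  t_{34} = 25,  t_{35} = 11,  t_{36} = 9,  t_{37} = 17,  t_{38} = 17,  t_{39} = 25,  t_{40} = 27,  t_{41} = 13,  t_{42} = 19.
Since (t_{41}, t_{42}) = (t_1, t_2) = (13, 19) (two consecutive terms determine the rest), the sequence is periodic with period 40.
(2507 - 1) mod 40 = 26, so t_{2507} = t_{27} = 23.

23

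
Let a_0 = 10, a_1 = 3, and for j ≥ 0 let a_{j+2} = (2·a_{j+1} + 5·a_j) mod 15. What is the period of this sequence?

We have a_0 = 10; a_1 = 3; a_2 = 11; a_3 = 7; a_4 = 9; a_5 = 8; a_6 = 1; a_7 = 12; a_8 = 14; a_9 = 13; a_{10} = 6; a_{11} = 2; a_{12} = 4; a_{13} = 3; a_{14} = 11.
Since (a_{13}, a_{14}) = (a_1, a_2) = (3, 11) (two consecutive terms determine the rest), the sequence is eventually periodic: after a pre-period of length 1 it cycles with period 12.

12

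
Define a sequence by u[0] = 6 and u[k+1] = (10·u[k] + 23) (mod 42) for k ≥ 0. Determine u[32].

Listing terms: u[0] = 6,  u[1] = 41,  u[2] = 13,  u[3] = 27,  u[4] = 41.
Since u[4] = u[1] = 41, the sequence is eventually periodic: after a pre-period of length 1 it cycles with period 3.
For k ≥ 1, u[k] depends only on (k - 1) mod 3. (32 - 1) mod 3 = 1, so u[32] = u[2] = 13.

13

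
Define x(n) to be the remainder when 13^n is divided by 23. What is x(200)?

Listing terms: x(1) = 13,  x(2) = 8,  x(3) = 12,  x(4) = 18,  x(5) = 4,  x(6) = 6,  x(7) = 9,  x(8) = 2,  x(9) = 3,  x(10) = 16,  x(11) = 1,  x(12) = 13.
The sequence repeats with period 11.
So x(200) = x(1 + ((200-1) mod 11)) = x(2) = 8.

8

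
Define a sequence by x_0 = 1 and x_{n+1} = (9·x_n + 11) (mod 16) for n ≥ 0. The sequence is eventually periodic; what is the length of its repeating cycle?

We have x_0 = 1, x_1 = 4, x_2 = 15, x_3 = 2, x_4 = 13, x_5 = 0, x_6 = 11, x_7 = 14, x_8 = 9, x_9 = 12, x_{10} = 7, x_{11} = 10, x_{12} = 5, x_{13} = 8, x_{14} = 3, x_{15} = 6, x_{16} = 1.
The sequence repeats with period 16.

16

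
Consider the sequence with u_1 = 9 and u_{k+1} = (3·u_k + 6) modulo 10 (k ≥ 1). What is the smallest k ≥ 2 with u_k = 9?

5

u_1 = 9, u_2 = 3, u_3 = 5, u_4 = 1, u_5 = 9.
The sequence repeats with period 4.
The value 9 next appears (with k ≥ 2) at u_5.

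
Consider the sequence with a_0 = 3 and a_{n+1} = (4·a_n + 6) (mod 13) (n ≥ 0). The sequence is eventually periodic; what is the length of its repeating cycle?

6

Computing terms: a_0 = 3; a_1 = 5; a_2 = 0; a_3 = 6; a_4 = 4; a_5 = 9; a_6 = 3.
Since a_6 = a_0 = 3, the sequence is periodic with period 6.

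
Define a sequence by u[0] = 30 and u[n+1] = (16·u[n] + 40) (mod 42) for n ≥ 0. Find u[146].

2

Listing terms: u[0] = 30, u[1] = 16, u[2] = 2, u[3] = 30.
Since u[3] = u[0] = 30, the sequence is periodic with period 3.
So u[146] = u[0 + ((146-0) mod 3)] = u[2] = 2.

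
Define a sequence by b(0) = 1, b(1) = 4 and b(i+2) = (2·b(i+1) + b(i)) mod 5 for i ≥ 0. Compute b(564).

1

Computing terms: b(0) = 1; b(1) = 4; b(2) = 4; b(3) = 2; b(4) = 3; b(5) = 3; b(6) = 4; b(7) = 1; b(8) = 1; b(9) = 3; b(10) = 2; b(11) = 2; b(12) = 1; b(13) = 4.
Since (b(12), b(13)) = (b(0), b(1)) = (1, 4) (two consecutive terms determine the rest), the sequence is periodic with period 12.
So b(564) = b(0 + ((564-0) mod 12)) = b(0) = 1.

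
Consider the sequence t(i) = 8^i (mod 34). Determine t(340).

16

Listing terms: t(0) = 1,  t(1) = 8,  t(2) = 30,  t(3) = 2,  t(4) = 16,  t(5) = 26,  t(6) = 4,  t(7) = 32,  t(8) = 18,  t(9) = 8.
Since t(9) = t(1) = 8, the sequence is eventually periodic: after a pre-period of length 1 it cycles with period 8.
For i ≥ 1, t(i) depends only on (i - 1) mod 8. (340 - 1) mod 8 = 3, so t(340) = t(4) = 16.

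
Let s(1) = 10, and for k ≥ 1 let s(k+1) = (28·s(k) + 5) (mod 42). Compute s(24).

Computing terms: s(1) = 10, s(2) = 33, s(3) = 5, s(4) = 19, s(5) = 33.
Since s(5) = s(2) = 33, the sequence is eventually periodic: after a pre-period of length 1 it cycles with period 3.
For k ≥ 2, s(k) depends only on (k - 2) mod 3. (24 - 2) mod 3 = 1, so s(24) = s(3) = 5.

5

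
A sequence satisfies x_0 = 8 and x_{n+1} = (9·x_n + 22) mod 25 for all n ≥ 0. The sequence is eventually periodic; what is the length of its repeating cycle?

10

x_0 = 8,  x_1 = 19,  x_2 = 18,  x_3 = 9,  x_4 = 3,  x_5 = 24,  x_6 = 13,  x_7 = 14,  x_8 = 23,  x_9 = 4,  x_{10} = 8.
The sequence repeats with period 10.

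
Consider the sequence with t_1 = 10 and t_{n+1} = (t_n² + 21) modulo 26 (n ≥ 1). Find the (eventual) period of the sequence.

t_1 = 10, t_2 = 17, t_3 = 24, t_4 = 25, t_5 = 22, t_6 = 11, t_7 = 12, t_8 = 9, t_9 = 24.
Since t_9 = t_3 = 24, the sequence is eventually periodic: after a pre-period of length 2 it cycles with period 6.

6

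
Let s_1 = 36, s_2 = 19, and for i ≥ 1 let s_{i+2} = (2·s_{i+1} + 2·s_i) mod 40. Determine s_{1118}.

We have s_1 = 36, s_2 = 19, s_3 = 30, s_4 = 18, s_5 = 16, s_6 = 28, s_7 = 8, s_8 = 32, s_9 = 0, s_{10} = 24, s_{11} = 8, s_{12} = 24, s_{13} = 24, s_{14} = 16, s_{15} = 0, s_{16} = 32, s_{17} = 24, s_{18} = 32, s_{19} = 32, s_{20} = 8, s_{21} = 0, s_{22} = 16, s_{23} = 32, s_{24} = 16, s_{25} = 16, s_{26} = 24, s_{27} = 0, s_{28} = 8, s_{29} = 16, s_{30} = 8, s_{31} = 8, s_{32} = 32.
Since (s_{31}, s_{32}) = (s_7, s_8) = (8, 32) (two consecutive terms determine the rest), the sequence is eventually periodic: after a pre-period of length 6 it cycles with period 24.
For i ≥ 7, s_i depends only on (i - 7) mod 24. (1118 - 7) mod 24 = 7, so s_{1118} = s_{14} = 16.

16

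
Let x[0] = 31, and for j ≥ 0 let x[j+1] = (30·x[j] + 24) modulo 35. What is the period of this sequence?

3

Listing terms: x[0] = 31; x[1] = 9; x[2] = 14; x[3] = 24; x[4] = 9.
Since x[4] = x[1] = 9, the sequence is eventually periodic: after a pre-period of length 1 it cycles with period 3.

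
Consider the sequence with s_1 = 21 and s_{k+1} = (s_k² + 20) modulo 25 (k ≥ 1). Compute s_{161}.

21

Listing terms: s_1 = 21,  s_2 = 11,  s_3 = 16,  s_4 = 1,  s_5 = 21.
The sequence repeats with period 4.
So s_{161} = s_{1 + ((161-1) mod 4)} = s_1 = 21.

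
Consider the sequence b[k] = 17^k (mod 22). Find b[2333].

Computing terms: b[1] = 17; b[2] = 3; b[3] = 7; b[4] = 9; b[5] = 21; b[6] = 5; b[7] = 19; b[8] = 15; b[9] = 13; b[10] = 1; b[11] = 17.
The sequence repeats with period 10.
So b[2333] = b[1 + ((2333-1) mod 10)] = b[3] = 7.

7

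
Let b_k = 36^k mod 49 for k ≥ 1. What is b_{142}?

We have b_1 = 36; b_2 = 22; b_3 = 8; b_4 = 43; b_5 = 29; b_6 = 15; b_7 = 1; b_8 = 36.
Since b_8 = b_1 = 36, the sequence is periodic with period 7.
So b_{142} = b_{1 + ((142-1) mod 7)} = b_2 = 22.

22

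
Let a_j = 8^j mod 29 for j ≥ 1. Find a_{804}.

We have a_1 = 8,  a_2 = 6,  a_3 = 19,  a_4 = 7,  a_5 = 27,  a_6 = 13,  a_7 = 17,  a_8 = 20,  a_9 = 15,  a_{10} = 4,  a_{11} = 3,  a_{12} = 24,  a_{13} = 18,  a_{14} = 28,  a_{15} = 21,  a_{16} = 23,  a_{17} = 10,  a_{18} = 22,  a_{19} = 2,  a_{20} = 16,  a_{21} = 12,  a_{22} = 9,  a_{23} = 14,  a_{24} = 25,  a_{25} = 26,  a_{26} = 5,  a_{27} = 11,  a_{28} = 1,  a_{29} = 8.
Since a_{29} = a_1 = 8, the sequence is periodic with period 28.
So a_{804} = a_{1 + ((804-1) mod 28)} = a_{20} = 16.

16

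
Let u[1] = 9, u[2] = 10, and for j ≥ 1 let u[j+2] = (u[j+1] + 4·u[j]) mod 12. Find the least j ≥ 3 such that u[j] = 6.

5

Listing terms: u[1] = 9, u[2] = 10, u[3] = 10, u[4] = 2, u[5] = 6, u[6] = 2, u[7] = 2, u[8] = 10, u[9] = 6, u[10] = 10, u[11] = 10.
Since (u[10], u[11]) = (u[2], u[3]) = (10, 10) (two consecutive terms determine the rest), the sequence is eventually periodic: after a pre-period of length 1 it cycles with period 8.
The value 6 first appears (with j ≥ 3) at u[5].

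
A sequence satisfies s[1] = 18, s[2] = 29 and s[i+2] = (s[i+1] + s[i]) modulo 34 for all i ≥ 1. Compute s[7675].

16

Computing terms: s[1] = 18, s[2] = 29, s[3] = 13, s[4] = 8, s[5] = 21, s[6] = 29, s[7] = 16, s[8] = 11, s[9] = 27, s[10] = 4, s[11] = 31, s[12] = 1, s[13] = 32, s[14] = 33, s[15] = 31, s[16] = 30, s[17] = 27, s[18] = 23, s[19] = 16, s[20] = 5, s[21] = 21, s[22] = 26, s[23] = 13, s[24] = 5, s[25] = 18, s[26] = 23, s[27] = 7, s[28] = 30, s[29] = 3, s[30] = 33, s[31] = 2, s[32] = 1, s[33] = 3, s[34] = 4, s[35] = 7, s[36] = 11, s[37] = 18, s[38] = 29.
Since (s[37], s[38]) = (s[1], s[2]) = (18, 29) (two consecutive terms determine the rest), the sequence is periodic with period 36.
(7675 - 1) mod 36 = 6, so s[7675] = s[7] = 16.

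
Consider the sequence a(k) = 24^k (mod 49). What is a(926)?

37

We have a(1) = 24; a(2) = 37; a(3) = 6; a(4) = 46; a(5) = 26; a(6) = 36; a(7) = 31; a(8) = 9; a(9) = 20; a(10) = 39; a(11) = 5; a(12) = 22; a(13) = 38; a(14) = 30; a(15) = 34; a(16) = 32; a(17) = 33; a(18) = 8; a(19) = 45; a(20) = 2; a(21) = 48; a(22) = 25; a(23) = 12; a(24) = 43; a(25) = 3; a(26) = 23; a(27) = 13; a(28) = 18; a(29) = 40; a(30) = 29; a(31) = 10; a(32) = 44; a(33) = 27; a(34) = 11; a(35) = 19; a(36) = 15; a(37) = 17; a(38) = 16; a(39) = 41; a(40) = 4; a(41) = 47; a(42) = 1; a(43) = 24.
The sequence repeats with period 42.
(926 - 1) mod 42 = 1, so a(926) = a(2) = 37.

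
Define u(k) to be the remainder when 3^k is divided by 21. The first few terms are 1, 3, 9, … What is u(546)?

15

Listing terms: u(0) = 1; u(1) = 3; u(2) = 9; u(3) = 6; u(4) = 18; u(5) = 12; u(6) = 15; u(7) = 3.
Since u(7) = u(1) = 3, the sequence is eventually periodic: after a pre-period of length 1 it cycles with period 6.
For k ≥ 1, u(k) depends only on (k - 1) mod 6. (546 - 1) mod 6 = 5, so u(546) = u(6) = 15.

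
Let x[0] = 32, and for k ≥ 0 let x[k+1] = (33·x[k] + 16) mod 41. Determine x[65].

We have x[0] = 32, x[1] = 6, x[2] = 9, x[3] = 26, x[4] = 13, x[5] = 35, x[6] = 23, x[7] = 37, x[8] = 7, x[9] = 1, x[10] = 8, x[11] = 34, x[12] = 31, x[13] = 14, x[14] = 27, x[15] = 5, x[16] = 17, x[17] = 3, x[18] = 33, x[19] = 39, x[20] = 32.
The sequence repeats with period 20.
(65 - 0) mod 20 = 5, so x[65] = x[5] = 35.

35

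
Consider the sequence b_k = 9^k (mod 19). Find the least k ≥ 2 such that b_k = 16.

5

We have b_1 = 9, b_2 = 5, b_3 = 7, b_4 = 6, b_5 = 16, b_6 = 11, b_7 = 4, b_8 = 17, b_9 = 1, b_{10} = 9.
The sequence repeats with period 9.
The value 16 first appears (with k ≥ 2) at b_5.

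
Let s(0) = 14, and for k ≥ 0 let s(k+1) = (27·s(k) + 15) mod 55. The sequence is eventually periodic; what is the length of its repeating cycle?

20

Computing terms: s(0) = 14; s(1) = 8; s(2) = 11; s(3) = 37; s(4) = 24; s(5) = 3; s(6) = 41; s(7) = 22; s(8) = 4; s(9) = 13; s(10) = 36; s(11) = 52; s(12) = 44; s(13) = 48; s(14) = 46; s(15) = 47; s(16) = 19; s(17) = 33; s(18) = 26; s(19) = 2; s(20) = 14.
The sequence repeats with period 20.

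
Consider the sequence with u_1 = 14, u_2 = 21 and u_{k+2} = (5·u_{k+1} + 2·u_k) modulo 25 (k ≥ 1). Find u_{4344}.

18

Listing terms: u_1 = 14; u_2 = 21; u_3 = 8; u_4 = 7; u_5 = 1; u_6 = 19; u_7 = 22; u_8 = 23; u_9 = 9; u_{10} = 16; u_{11} = 23; u_{12} = 22; u_{13} = 6; u_{14} = 24; u_{15} = 7; u_{16} = 8; u_{17} = 4; u_{18} = 11; u_{19} = 13; u_{20} = 12; u_{21} = 11; u_{22} = 4; u_{23} = 17; u_{24} = 18; u_{25} = 24; u_{26} = 6; u_{27} = 3; u_{28} = 2; u_{29} = 16; u_{30} = 9; u_{31} = 2; u_{32} = 3; u_{33} = 19; u_{34} = 1; u_{35} = 18; u_{36} = 17; u_{37} = 21; u_{38} = 14; u_{39} = 12; u_{40} = 13; u_{41} = 14; u_{42} = 21.
The sequence repeats with period 40.
So u_{4344} = u_{1 + ((4344-1) mod 40)} = u_{24} = 18.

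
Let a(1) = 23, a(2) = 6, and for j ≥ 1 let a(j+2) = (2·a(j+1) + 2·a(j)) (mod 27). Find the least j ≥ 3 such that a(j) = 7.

27

Listing terms: a(1) = 23, a(2) = 6, a(3) = 4, a(4) = 20, a(5) = 21, a(6) = 1, a(7) = 17, a(8) = 9, a(9) = 25, a(10) = 14, a(11) = 24, a(12) = 22, a(13) = 11, a(14) = 12, a(15) = 19, a(16) = 8, a(17) = 0, a(18) = 16, a(19) = 5, a(20) = 15, a(21) = 13, a(22) = 2, a(23) = 3, a(24) = 10, a(25) = 26, a(26) = 18, a(27) = 7, a(28) = 23, a(29) = 6.
The sequence repeats with period 27.
The value 7 first appears (with j ≥ 3) at a(27).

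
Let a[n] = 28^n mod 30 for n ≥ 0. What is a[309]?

28

Listing terms: a[0] = 1; a[1] = 28; a[2] = 4; a[3] = 22; a[4] = 16; a[5] = 28.
Since a[5] = a[1] = 28, the sequence is eventually periodic: after a pre-period of length 1 it cycles with period 4.
For n ≥ 1, a[n] depends only on (n - 1) mod 4. (309 - 1) mod 4 = 0, so a[309] = a[1] = 28.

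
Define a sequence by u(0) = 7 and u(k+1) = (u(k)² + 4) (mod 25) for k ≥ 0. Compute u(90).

Listing terms: u(0) = 7; u(1) = 3; u(2) = 13; u(3) = 23; u(4) = 8; u(5) = 18; u(6) = 3.
Since u(6) = u(1) = 3, the sequence is eventually periodic: after a pre-period of length 1 it cycles with period 5.
For k ≥ 1, u(k) depends only on (k - 1) mod 5. (90 - 1) mod 5 = 4, so u(90) = u(5) = 18.

18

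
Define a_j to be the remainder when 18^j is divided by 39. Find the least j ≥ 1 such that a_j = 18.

1

a_0 = 1,  a_1 = 18,  a_2 = 12,  a_3 = 21,  a_4 = 27,  a_5 = 18.
Since a_5 = a_1 = 18, the sequence is eventually periodic: after a pre-period of length 1 it cycles with period 4.
The value 18 first appears (with j ≥ 1) at a_1.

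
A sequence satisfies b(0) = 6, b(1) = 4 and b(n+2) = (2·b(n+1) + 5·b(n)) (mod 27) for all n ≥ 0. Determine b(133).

4

b(0) = 6; b(1) = 4; b(2) = 11; b(3) = 15; b(4) = 4; b(5) = 2; b(6) = 24; b(7) = 4; b(8) = 20; b(9) = 6; b(10) = 4.
The sequence repeats with period 9.
(133 - 0) mod 9 = 7, so b(133) = b(7) = 4.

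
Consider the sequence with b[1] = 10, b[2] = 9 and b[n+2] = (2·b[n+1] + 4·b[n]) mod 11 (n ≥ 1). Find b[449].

8

b[1] = 10; b[2] = 9; b[3] = 3; b[4] = 9; b[5] = 8; b[6] = 8; b[7] = 4; b[8] = 7; b[9] = 8; b[10] = 0; b[11] = 10; b[12] = 9.
Since (b[11], b[12]) = (b[1], b[2]) = (10, 9) (two consecutive terms determine the rest), the sequence is periodic with period 10.
So b[449] = b[1 + ((449-1) mod 10)] = b[9] = 8.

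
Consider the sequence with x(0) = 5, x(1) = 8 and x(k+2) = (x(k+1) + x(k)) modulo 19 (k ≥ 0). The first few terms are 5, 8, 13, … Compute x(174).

Computing terms: x(0) = 5,  x(1) = 8,  x(2) = 13,  x(3) = 2,  x(4) = 15,  x(5) = 17,  x(6) = 13,  x(7) = 11,  x(8) = 5,  x(9) = 16,  x(10) = 2,  x(11) = 18,  x(12) = 1,  x(13) = 0,  x(14) = 1,  x(15) = 1,  x(16) = 2,  x(17) = 3,  x(18) = 5,  x(19) = 8.
The sequence repeats with period 18.
So x(174) = x(0 + ((174-0) mod 18)) = x(12) = 1.

1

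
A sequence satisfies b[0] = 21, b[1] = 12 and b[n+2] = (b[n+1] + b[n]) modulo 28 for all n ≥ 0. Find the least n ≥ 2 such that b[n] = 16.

7

b[0] = 21; b[1] = 12; b[2] = 5; b[3] = 17; b[4] = 22; b[5] = 11; b[6] = 5; b[7] = 16; b[8] = 21; b[9] = 9; b[10] = 2; b[11] = 11; b[12] = 13; b[13] = 24; b[14] = 9; b[15] = 5; b[16] = 14; b[17] = 19; b[18] = 5; b[19] = 24; b[20] = 1; b[21] = 25; b[22] = 26; b[23] = 23; b[24] = 21; b[25] = 16; b[26] = 9; b[27] = 25; b[28] = 6; b[29] = 3; b[30] = 9; b[31] = 12; b[32] = 21; b[33] = 5; b[34] = 26; b[35] = 3; b[36] = 1; b[37] = 4; b[38] = 5; b[39] = 9; b[40] = 14; b[41] = 23; b[42] = 9; b[43] = 4; b[44] = 13; b[45] = 17; b[46] = 2; b[47] = 19; b[48] = 21; b[49] = 12.
Since (b[48], b[49]) = (b[0], b[1]) = (21, 12) (two consecutive terms determine the rest), the sequence is periodic with period 48.
The value 16 first appears (with n ≥ 2) at b[7].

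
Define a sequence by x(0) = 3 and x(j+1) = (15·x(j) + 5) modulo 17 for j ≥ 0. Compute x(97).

16

Computing terms: x(0) = 3,  x(1) = 16,  x(2) = 7,  x(3) = 8,  x(4) = 6,  x(5) = 10,  x(6) = 2,  x(7) = 1,  x(8) = 3.
The sequence repeats with period 8.
So x(97) = x(0 + ((97-0) mod 8)) = x(1) = 16.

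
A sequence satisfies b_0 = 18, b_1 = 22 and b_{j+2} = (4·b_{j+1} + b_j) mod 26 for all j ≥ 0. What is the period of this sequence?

28

We have b_0 = 18; b_1 = 22; b_2 = 2; b_3 = 4; b_4 = 18; b_5 = 24; b_6 = 10; b_7 = 12; b_8 = 6; b_9 = 10; b_{10} = 20; b_{11} = 12; b_{12} = 16; b_{13} = 24; b_{14} = 8; b_{15} = 4; b_{16} = 24; b_{17} = 22; b_{18} = 8; b_{19} = 2; b_{20} = 16; b_{21} = 14; b_{22} = 20; b_{23} = 16; b_{24} = 6; b_{25} = 14; b_{26} = 10; b_{27} = 2; b_{28} = 18; b_{29} = 22.
Since (b_{28}, b_{29}) = (b_0, b_1) = (18, 22) (two consecutive terms determine the rest), the sequence is periodic with period 28.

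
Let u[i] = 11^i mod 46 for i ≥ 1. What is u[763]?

33

u[1] = 11; u[2] = 29; u[3] = 43; u[4] = 13; u[5] = 5; u[6] = 9; u[7] = 7; u[8] = 31; u[9] = 19; u[10] = 25; u[11] = 45; u[12] = 35; u[13] = 17; u[14] = 3; u[15] = 33; u[16] = 41; u[17] = 37; u[18] = 39; u[19] = 15; u[20] = 27; u[21] = 21; u[22] = 1; u[23] = 11.
Since u[23] = u[1] = 11, the sequence is periodic with period 22.
So u[763] = u[1 + ((763-1) mod 22)] = u[15] = 33.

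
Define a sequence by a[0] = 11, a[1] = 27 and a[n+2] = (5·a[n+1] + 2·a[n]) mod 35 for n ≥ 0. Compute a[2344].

26

We have a[0] = 11; a[1] = 27; a[2] = 17; a[3] = 34; a[4] = 29; a[5] = 3; a[6] = 3; a[7] = 21; a[8] = 6; a[9] = 2; a[10] = 22; a[11] = 9; a[12] = 19; a[13] = 8; a[14] = 8; a[15] = 21; a[16] = 16; a[17] = 17; a[18] = 12; a[19] = 24; a[20] = 4; a[21] = 33; a[22] = 33; a[23] = 21; a[24] = 31; a[25] = 22; a[26] = 32; a[27] = 29; a[28] = 34; a[29] = 18; a[30] = 18; a[31] = 21; a[32] = 1; a[33] = 12; a[34] = 27; a[35] = 19; a[36] = 9; a[37] = 13; a[38] = 13; a[39] = 21; a[40] = 26; a[41] = 32; a[42] = 2; a[43] = 4; a[44] = 24; a[45] = 23; a[46] = 23; a[47] = 21; a[48] = 11; a[49] = 27.
Since (a[48], a[49]) = (a[0], a[1]) = (11, 27) (two consecutive terms determine the rest), the sequence is periodic with period 48.
(2344 - 0) mod 48 = 40, so a[2344] = a[40] = 26.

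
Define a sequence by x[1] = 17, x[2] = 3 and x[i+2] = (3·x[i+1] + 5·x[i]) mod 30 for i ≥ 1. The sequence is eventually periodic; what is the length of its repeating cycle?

12

We have x[1] = 17, x[2] = 3, x[3] = 4, x[4] = 27, x[5] = 11, x[6] = 18, x[7] = 19, x[8] = 27, x[9] = 26, x[10] = 3, x[11] = 19, x[12] = 12, x[13] = 11, x[14] = 3, x[15] = 4.
Since (x[14], x[15]) = (x[2], x[3]) = (3, 4) (two consecutive terms determine the rest), the sequence is eventually periodic: after a pre-period of length 1 it cycles with period 12.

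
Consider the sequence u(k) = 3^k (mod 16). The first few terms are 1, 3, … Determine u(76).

1

We have u(0) = 1,  u(1) = 3,  u(2) = 9,  u(3) = 11,  u(4) = 1.
The sequence repeats with period 4.
So u(76) = u(0 + ((76-0) mod 4)) = u(0) = 1.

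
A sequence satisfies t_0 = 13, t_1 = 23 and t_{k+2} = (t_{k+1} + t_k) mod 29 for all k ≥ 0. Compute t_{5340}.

17

t_0 = 13, t_1 = 23, t_2 = 7, t_3 = 1, t_4 = 8, t_5 = 9, t_6 = 17, t_7 = 26, t_8 = 14, t_9 = 11, t_{10} = 25, t_{11} = 7, t_{12} = 3, t_{13} = 10, t_{14} = 13, t_{15} = 23.
The sequence repeats with period 14.
(5340 - 0) mod 14 = 6, so t_{5340} = t_6 = 17.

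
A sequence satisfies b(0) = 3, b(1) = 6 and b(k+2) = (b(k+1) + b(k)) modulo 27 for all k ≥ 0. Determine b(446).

18

We have b(0) = 3,  b(1) = 6,  b(2) = 9,  b(3) = 15,  b(4) = 24,  b(5) = 12,  b(6) = 9,  b(7) = 21,  b(8) = 3,  b(9) = 24,  b(10) = 0,  b(11) = 24,  b(12) = 24,  b(13) = 21,  b(14) = 18,  b(15) = 12,  b(16) = 3,  b(17) = 15,  b(18) = 18,  b(19) = 6,  b(20) = 24,  b(21) = 3,  b(22) = 0,  b(23) = 3,  b(24) = 3,  b(25) = 6.
The sequence repeats with period 24.
So b(446) = b(0 + ((446-0) mod 24)) = b(14) = 18.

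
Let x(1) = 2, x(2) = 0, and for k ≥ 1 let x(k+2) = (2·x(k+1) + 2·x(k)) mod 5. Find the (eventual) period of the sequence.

24

x(1) = 2; x(2) = 0; x(3) = 4; x(4) = 3; x(5) = 4; x(6) = 4; x(7) = 1; x(8) = 0; x(9) = 2; x(10) = 4; x(11) = 2; x(12) = 2; x(13) = 3; x(14) = 0; x(15) = 1; x(16) = 2; x(17) = 1; x(18) = 1; x(19) = 4; x(20) = 0; x(21) = 3; x(22) = 1; x(23) = 3; x(24) = 3; x(25) = 2; x(26) = 0.
The sequence repeats with period 24.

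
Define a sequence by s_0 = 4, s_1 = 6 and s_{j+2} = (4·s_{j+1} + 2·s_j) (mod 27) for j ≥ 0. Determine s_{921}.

5

Listing terms: s_0 = 4, s_1 = 6, s_2 = 5, s_3 = 5, s_4 = 3, s_5 = 22, s_6 = 13, s_7 = 15, s_8 = 5, s_9 = 23, s_{10} = 21, s_{11} = 22, s_{12} = 22, s_{13} = 24, s_{14} = 5, s_{15} = 14, s_{16} = 12, s_{17} = 22, s_{18} = 4, s_{19} = 6.
The sequence repeats with period 18.
(921 - 0) mod 18 = 3, so s_{921} = s_3 = 5.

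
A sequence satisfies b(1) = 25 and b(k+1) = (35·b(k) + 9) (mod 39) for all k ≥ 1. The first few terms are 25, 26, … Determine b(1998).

35

Listing terms: b(1) = 25; b(2) = 26; b(3) = 22; b(4) = 38; b(5) = 13; b(6) = 35; b(7) = 25.
The sequence repeats with period 6.
So b(1998) = b(1 + ((1998-1) mod 6)) = b(6) = 35.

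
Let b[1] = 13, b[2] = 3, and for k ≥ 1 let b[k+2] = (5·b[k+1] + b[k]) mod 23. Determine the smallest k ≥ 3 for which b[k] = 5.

Computing terms: b[1] = 13; b[2] = 3; b[3] = 5; b[4] = 5; b[5] = 7; b[6] = 17; b[7] = 0; b[8] = 17; b[9] = 16; b[10] = 5; b[11] = 18; b[12] = 3; b[13] = 10; b[14] = 7; b[15] = 22; b[16] = 2; b[17] = 9; b[18] = 1; b[19] = 14; b[20] = 2; b[21] = 1; b[22] = 7; b[23] = 13; b[24] = 3.
Since (b[23], b[24]) = (b[1], b[2]) = (13, 3) (two consecutive terms determine the rest), the sequence is periodic with period 22.
The value 5 first appears (with k ≥ 3) at b[3].

3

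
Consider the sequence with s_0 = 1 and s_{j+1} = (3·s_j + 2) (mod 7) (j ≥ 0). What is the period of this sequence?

6

s_0 = 1; s_1 = 5; s_2 = 3; s_3 = 4; s_4 = 0; s_5 = 2; s_6 = 1.
Since s_6 = s_0 = 1, the sequence is periodic with period 6.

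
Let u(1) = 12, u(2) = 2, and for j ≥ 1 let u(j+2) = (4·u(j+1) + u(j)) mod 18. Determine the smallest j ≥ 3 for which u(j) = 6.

Computing terms: u(1) = 12; u(2) = 2; u(3) = 2; u(4) = 10; u(5) = 6; u(6) = 16; u(7) = 16; u(8) = 8; u(9) = 12; u(10) = 2.
Since (u(9), u(10)) = (u(1), u(2)) = (12, 2) (two consecutive terms determine the rest), the sequence is periodic with period 8.
The value 6 first appears (with j ≥ 3) at u(5).

5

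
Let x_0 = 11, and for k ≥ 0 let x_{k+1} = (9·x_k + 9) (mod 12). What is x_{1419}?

We have x_0 = 11; x_1 = 0; x_2 = 9; x_3 = 6; x_4 = 3; x_5 = 0.
Since x_5 = x_1 = 0, the sequence is eventually periodic: after a pre-period of length 1 it cycles with period 4.
For k ≥ 1, x_k depends only on (k - 1) mod 4. (1419 - 1) mod 4 = 2, so x_{1419} = x_3 = 6.

6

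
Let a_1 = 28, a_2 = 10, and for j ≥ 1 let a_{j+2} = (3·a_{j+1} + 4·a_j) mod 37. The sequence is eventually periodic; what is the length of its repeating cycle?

We have a_1 = 28,  a_2 = 10,  a_3 = 31,  a_4 = 22,  a_5 = 5,  a_6 = 29,  a_7 = 33,  a_8 = 30,  a_9 = 0,  a_{10} = 9,  a_{11} = 27,  a_{12} = 6,  a_{13} = 15,  a_{14} = 32,  a_{15} = 8,  a_{16} = 4,  a_{17} = 7,  a_{18} = 0,  a_{19} = 28,  a_{20} = 10.
Since (a_{19}, a_{20}) = (a_1, a_2) = (28, 10) (two consecutive terms determine the rest), the sequence is periodic with period 18.

18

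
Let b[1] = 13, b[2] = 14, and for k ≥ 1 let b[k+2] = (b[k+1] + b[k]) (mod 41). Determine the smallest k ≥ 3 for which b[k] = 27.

3

We have b[1] = 13, b[2] = 14, b[3] = 27, b[4] = 0, b[5] = 27, b[6] = 27, b[7] = 13, b[8] = 40, b[9] = 12, b[10] = 11, b[11] = 23, b[12] = 34, b[13] = 16, b[14] = 9, b[15] = 25, b[16] = 34, b[17] = 18, b[18] = 11, b[19] = 29, b[20] = 40, b[21] = 28, b[22] = 27, b[23] = 14, b[24] = 0, b[25] = 14, b[26] = 14, b[27] = 28, b[28] = 1, b[29] = 29, b[30] = 30, b[31] = 18, b[32] = 7, b[33] = 25, b[34] = 32, b[35] = 16, b[36] = 7, b[37] = 23, b[38] = 30, b[39] = 12, b[40] = 1, b[41] = 13, b[42] = 14.
Since (b[41], b[42]) = (b[1], b[2]) = (13, 14) (two consecutive terms determine the rest), the sequence is periodic with period 40.
The value 27 first appears (with k ≥ 3) at b[3].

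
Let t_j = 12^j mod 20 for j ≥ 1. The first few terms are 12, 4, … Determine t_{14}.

t_1 = 12, t_2 = 4, t_3 = 8, t_4 = 16, t_5 = 12.
Since t_5 = t_1 = 12, the sequence is periodic with period 4.
So t_{14} = t_{1 + ((14-1) mod 4)} = t_2 = 4.

4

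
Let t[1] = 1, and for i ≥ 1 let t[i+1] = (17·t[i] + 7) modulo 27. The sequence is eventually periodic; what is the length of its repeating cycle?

6

t[1] = 1; t[2] = 24; t[3] = 10; t[4] = 15; t[5] = 19; t[6] = 6; t[7] = 1.
The sequence repeats with period 6.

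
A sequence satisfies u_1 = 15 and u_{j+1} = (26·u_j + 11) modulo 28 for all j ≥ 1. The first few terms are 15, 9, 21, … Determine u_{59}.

u_1 = 15; u_2 = 9; u_3 = 21; u_4 = 25; u_5 = 17; u_6 = 5; u_7 = 1; u_8 = 9.
Since u_8 = u_2 = 9, the sequence is eventually periodic: after a pre-period of length 1 it cycles with period 6.
For j ≥ 2, u_j depends only on (j - 2) mod 6. (59 - 2) mod 6 = 3, so u_{59} = u_5 = 17.

17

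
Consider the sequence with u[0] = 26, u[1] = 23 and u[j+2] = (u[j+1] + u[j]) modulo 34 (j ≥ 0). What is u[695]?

Listing terms: u[0] = 26, u[1] = 23, u[2] = 15, u[3] = 4, u[4] = 19, u[5] = 23, u[6] = 8, u[7] = 31, u[8] = 5, u[9] = 2, u[10] = 7, u[11] = 9, u[12] = 16, u[13] = 25, u[14] = 7, u[15] = 32, u[16] = 5, u[17] = 3, u[18] = 8, u[19] = 11, u[20] = 19, u[21] = 30, u[22] = 15, u[23] = 11, u[24] = 26, u[25] = 3, u[26] = 29, u[27] = 32, u[28] = 27, u[29] = 25, u[30] = 18, u[31] = 9, u[32] = 27, u[33] = 2, u[34] = 29, u[35] = 31, u[36] = 26, u[37] = 23.
Since (u[36], u[37]) = (u[0], u[1]) = (26, 23) (two consecutive terms determine the rest), the sequence is periodic with period 36.
So u[695] = u[0 + ((695-0) mod 36)] = u[11] = 9.

9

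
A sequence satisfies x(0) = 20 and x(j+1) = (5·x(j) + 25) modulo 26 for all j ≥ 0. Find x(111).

25

x(0) = 20,  x(1) = 21,  x(2) = 0,  x(3) = 25,  x(4) = 20.
Since x(4) = x(0) = 20, the sequence is periodic with period 4.
(111 - 0) mod 4 = 3, so x(111) = x(3) = 25.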